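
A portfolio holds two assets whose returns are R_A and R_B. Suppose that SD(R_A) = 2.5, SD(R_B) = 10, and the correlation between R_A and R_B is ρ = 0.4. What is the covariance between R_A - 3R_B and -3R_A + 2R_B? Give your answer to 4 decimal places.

-508.7500

Var(R_A) = (2.5)² = 6.25;  Var(R_B) = (10)² = 100
Cov(R_A,R_B) = ρ·SD(R_A)·SD(R_B) = 0.4·2.5·10 = 10
Cov(R_A - 3R_B, -3R_A + 2R_B) = (1)(-3)Var(R_A) + (-3)(2)Var(R_B) + [(1)(2) + (-3)(-3)]Cov(R_A,R_B)
= -3·6.25 + -6·100 + 11·10 = -508.75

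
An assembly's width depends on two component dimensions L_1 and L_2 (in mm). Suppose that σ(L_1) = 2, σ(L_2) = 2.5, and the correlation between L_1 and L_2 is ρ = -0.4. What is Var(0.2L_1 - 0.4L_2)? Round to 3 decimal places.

Var(L_1) = (2)² = 4;  Var(L_2) = (2.5)² = 6.25
Cov(L_1,L_2) = ρ·σ(L_1)·σ(L_2) = -0.4·2·2.5 = -2
Var(0.2L_1 - 0.4L_2) = (0.2)²·Var(L_1) + (-0.4)²·Var(L_2) + 2·(0.2)·(-0.4)·Cov(L_1,L_2)
= 0.04·4 + 0.16·6.25 + -0.16·-2 = 1.48

1.480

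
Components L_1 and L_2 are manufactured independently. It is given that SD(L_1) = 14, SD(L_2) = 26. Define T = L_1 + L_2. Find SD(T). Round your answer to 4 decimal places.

var(L_1) = 196, var(L_2) = 676
By independence, var(T) = (1)²var(L_1) + (1)²var(L_2)
= (1)²·196 + (1)²·676 = 872
SD(T) = √872 ≈ 29.5296

29.5296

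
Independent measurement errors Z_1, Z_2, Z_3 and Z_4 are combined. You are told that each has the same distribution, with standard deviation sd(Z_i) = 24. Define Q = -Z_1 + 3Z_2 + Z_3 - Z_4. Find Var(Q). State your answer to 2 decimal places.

6912.00

Var(Z_i) = (24)² = 576
By independence, Var(Q) = (-1)²Var(Z_1) + (3)²Var(Z_2) + (1)²Var(Z_3) + (-1)²Var(Z_4)
= (-1)²·576 + (3)²·576 + (1)²·576 + (-1)²·576 = 6912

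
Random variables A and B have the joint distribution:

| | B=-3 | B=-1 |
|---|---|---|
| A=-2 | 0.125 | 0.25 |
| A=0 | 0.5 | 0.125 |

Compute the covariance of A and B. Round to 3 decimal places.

E[A] = -0.75,  E[B] = -2.25
E[AB] = 1.25
Cov(A,B) = E[AB] − E[A]E[B] = 1.25 − (-0.75)(-2.25) = -0.4375

-0.438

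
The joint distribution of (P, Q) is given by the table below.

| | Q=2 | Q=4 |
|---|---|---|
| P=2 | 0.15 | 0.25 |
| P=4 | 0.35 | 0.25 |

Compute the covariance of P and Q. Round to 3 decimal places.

-0.200

E[P] = 3.2,  E[Q] = 3
E[PQ] = 9.4
Cov(P,Q) = E[PQ] − E[P]E[Q] = 9.4 − (3.2)(3) = -0.2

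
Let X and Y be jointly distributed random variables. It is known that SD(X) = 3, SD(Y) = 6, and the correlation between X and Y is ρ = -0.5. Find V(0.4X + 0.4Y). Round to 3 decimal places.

V(X) = (3)² = 9;  V(Y) = (6)² = 36
Cov(X,Y) = ρ·SD(X)·SD(Y) = -0.5·3·6 = -9
V(0.4X + 0.4Y) = (0.4)²·V(X) + (0.4)²·V(Y) + 2·(0.4)·(0.4)·Cov(X,Y)
= 0.16·9 + 0.16·36 + 0.32·-9 = 4.32

4.320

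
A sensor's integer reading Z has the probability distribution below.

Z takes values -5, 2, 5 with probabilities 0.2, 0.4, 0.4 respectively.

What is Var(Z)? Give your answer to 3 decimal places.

13.360

E[Z] = (-5)(0.2) + (2)(0.4) + (5)(0.4) = 1.8
E[Z²] = (-5)²(0.2) + (2)²(0.4) + (5)²(0.4) = 16.6
Var(Z) = E[Z²] − (E[Z])² = 16.6 − (1.8)² = 13.36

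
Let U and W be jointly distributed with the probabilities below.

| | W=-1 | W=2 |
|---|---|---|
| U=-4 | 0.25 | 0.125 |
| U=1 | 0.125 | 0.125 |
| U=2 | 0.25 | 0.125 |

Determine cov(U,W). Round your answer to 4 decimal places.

E[U] = -0.5,  E[W] = 0.125
E[UW] = 0.125
cov(U,W) = E[UW] − E[U]E[W] = 0.125 − (-0.5)(0.125) = 0.1875

0.1875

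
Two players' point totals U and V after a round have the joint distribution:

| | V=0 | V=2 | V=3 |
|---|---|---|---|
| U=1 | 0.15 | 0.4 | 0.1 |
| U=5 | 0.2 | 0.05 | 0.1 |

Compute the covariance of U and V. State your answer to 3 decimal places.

E[U] = 2.4,  E[V] = 1.5
E[UV] = 3.1
Cov(U,V) = E[UV] − E[U]E[V] = 3.1 − (2.4)(1.5) = -0.5

-0.500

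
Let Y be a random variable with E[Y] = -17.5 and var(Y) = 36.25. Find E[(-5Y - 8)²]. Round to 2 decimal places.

7226.50

E[-5Y - 8] = -5·-17.5 − 8 = 79.5
var(-5Y - 8) = (-5)²·36.25 = 906.25
E[(-5Y - 8)²] = var((-5Y - 8)) + (E[(-5Y - 8)])² = 906.25 + (79.5)² = 7226.5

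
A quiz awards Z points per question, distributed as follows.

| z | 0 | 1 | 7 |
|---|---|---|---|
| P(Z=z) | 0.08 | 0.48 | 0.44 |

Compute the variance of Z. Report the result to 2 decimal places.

E[Z] = (0)(0.08) + (1)(0.48) + (7)(0.44) = 3.56
E[Z²] = (0)²(0.08) + (1)²(0.48) + (7)²(0.44) = 22.04
V(Z) = E[Z²] − (E[Z])² = 22.04 − (3.56)² = 9.3664

9.37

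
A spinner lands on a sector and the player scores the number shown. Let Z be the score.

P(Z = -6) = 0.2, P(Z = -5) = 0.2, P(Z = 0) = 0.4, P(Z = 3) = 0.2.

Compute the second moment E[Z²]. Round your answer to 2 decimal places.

E[Z²] = (-6)²(0.2) + (-5)²(0.2) + (0)²(0.4) + (3)²(0.2) = 14

14.00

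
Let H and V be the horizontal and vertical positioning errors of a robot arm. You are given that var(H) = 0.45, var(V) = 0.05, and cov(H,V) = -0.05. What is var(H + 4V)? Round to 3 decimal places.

0.850

var(H + 4V) = (1)²·var(H) + (4)²·var(V) + 2·(1)·(4)·cov(H,V)
= 1·0.45 + 16·0.05 + 8·-0.05 = 0.85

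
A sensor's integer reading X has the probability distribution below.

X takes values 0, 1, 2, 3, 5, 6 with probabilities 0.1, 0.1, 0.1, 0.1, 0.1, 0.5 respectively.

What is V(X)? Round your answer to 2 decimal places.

5.09

E[X] = (0)(0.1) + (1)(0.1) + (2)(0.1) + (3)(0.1) + (5)(0.1) + (6)(0.5) = 4.1
E[X²] = (0)²(0.1) + (1)²(0.1) + (2)²(0.1) + (3)²(0.1) + (5)²(0.1) + (6)²(0.5) = 21.9
V(X) = E[X²] − (E[X])² = 21.9 − (4.1)² = 5.09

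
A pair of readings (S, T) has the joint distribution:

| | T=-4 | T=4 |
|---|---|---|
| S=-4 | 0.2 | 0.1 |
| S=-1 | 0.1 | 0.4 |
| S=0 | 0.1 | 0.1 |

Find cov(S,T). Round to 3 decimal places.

1.760

E[S] = -1.7,  E[T] = 0.8
E[ST] = 0.4
cov(S,T) = E[ST] − E[S]E[T] = 0.4 − (-1.7)(0.8) = 1.76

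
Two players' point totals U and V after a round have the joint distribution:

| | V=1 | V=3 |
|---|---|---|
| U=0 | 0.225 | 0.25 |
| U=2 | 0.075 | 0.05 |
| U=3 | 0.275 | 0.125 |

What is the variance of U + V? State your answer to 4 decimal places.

2.4100

E[U] = 1.45,  E[V] = 1.85,  E[UV] = 2.4
Var(U) = 4.1 − (1.45)² = 1.9975;  Var(V) = 4.4 − (1.85)² = 0.9775
Cov(U,V) = 2.4 − (1.45)(1.85) = -0.2825
Var(U + V) = (1)²·1.9975 + (1)²·0.9775 + 2·(1)·(1)·-0.2825 = 2.41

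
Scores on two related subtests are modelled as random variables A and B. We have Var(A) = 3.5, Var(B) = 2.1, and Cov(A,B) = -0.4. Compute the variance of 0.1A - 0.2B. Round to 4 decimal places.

Var(0.1A - 0.2B) = (0.1)²·Var(A) + (-0.2)²·Var(B) + 2·(0.1)·(-0.2)·Cov(A,B)
= 0.01·3.5 + 0.04·2.1 + -0.04·-0.4 = 0.135

0.1350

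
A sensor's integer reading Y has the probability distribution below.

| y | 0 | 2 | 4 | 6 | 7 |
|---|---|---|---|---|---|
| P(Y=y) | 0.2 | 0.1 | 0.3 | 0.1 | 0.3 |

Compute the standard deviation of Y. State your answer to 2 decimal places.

E[Y] = (0)(0.2) + (2)(0.1) + (4)(0.3) + (6)(0.1) + (7)(0.3) = 4.1
E[Y²] = (0)²(0.2) + (2)²(0.1) + (4)²(0.3) + (6)²(0.1) + (7)²(0.3) = 23.5
V(Y) = E[Y²] − (E[Y])² = 23.5 − (4.1)² = 6.69
SD(Y) = √6.69 ≈ 2.59

2.59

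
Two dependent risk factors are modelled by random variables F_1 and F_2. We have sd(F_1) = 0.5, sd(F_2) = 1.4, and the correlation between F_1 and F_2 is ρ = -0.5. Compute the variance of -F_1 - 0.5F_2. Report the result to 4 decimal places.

0.3900

V(F_1) = (0.5)² = 0.25;  V(F_2) = (1.4)² = 1.96
Cov(F_1,F_2) = ρ·sd(F_1)·sd(F_2) = -0.5·0.5·1.4 = -0.35
V(-F_1 - 0.5F_2) = (-1)²·V(F_1) + (-0.5)²·V(F_2) + 2·(-1)·(-0.5)·Cov(F_1,F_2)
= 1·0.25 + 0.25·1.96 + 1·-0.35 = 0.39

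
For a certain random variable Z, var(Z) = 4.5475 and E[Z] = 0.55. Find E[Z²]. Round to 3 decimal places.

4.850

E[Z²] = var(Z) + (E[Z])² = 4.5475 + (0.55)² = 4.85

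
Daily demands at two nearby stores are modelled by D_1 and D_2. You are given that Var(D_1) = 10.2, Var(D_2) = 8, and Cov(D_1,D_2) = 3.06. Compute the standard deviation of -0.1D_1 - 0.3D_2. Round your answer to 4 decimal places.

Var(-0.1D_1 - 0.3D_2) = (-0.1)²·Var(D_1) + (-0.3)²·Var(D_2) + 2·(-0.1)·(-0.3)·Cov(D_1,D_2)
= 0.01·10.2 + 0.09·8 + 0.06·3.06 = 1.0056
SD(-0.1D_1 - 0.3D_2) = √1.0056 ≈ 1.0028

1.0028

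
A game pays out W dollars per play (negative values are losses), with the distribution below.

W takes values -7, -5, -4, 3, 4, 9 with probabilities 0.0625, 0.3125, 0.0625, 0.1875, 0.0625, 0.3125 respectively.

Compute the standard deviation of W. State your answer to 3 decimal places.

E[W] = (-7)(0.0625) + (-5)(0.3125) + (-4)(0.0625) + (3)(0.1875) + (4)(0.0625) + (9)(0.3125) = 1.375
E[W²] = (-7)²(0.0625) + (-5)²(0.3125) + (-4)²(0.0625) + (3)²(0.1875) + (4)²(0.0625) + (9)²(0.3125) = 39.875
Var(W) = E[W²] − (E[W])² = 39.875 − (1.375)² = 37.984375
SD(W) = √37.984375 ≈ 6.163

6.163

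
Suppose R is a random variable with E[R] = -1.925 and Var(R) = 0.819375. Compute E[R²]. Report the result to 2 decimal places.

E[R²] = Var(R) + (E[R])² = 0.819375 + (-1.925)² = 4.525

4.53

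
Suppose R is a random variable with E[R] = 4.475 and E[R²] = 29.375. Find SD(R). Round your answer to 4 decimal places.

Var(R) = 29.375 − (4.475)² = 9.349375
SD(R) = √9.349375 ≈ 3.0577

3.0577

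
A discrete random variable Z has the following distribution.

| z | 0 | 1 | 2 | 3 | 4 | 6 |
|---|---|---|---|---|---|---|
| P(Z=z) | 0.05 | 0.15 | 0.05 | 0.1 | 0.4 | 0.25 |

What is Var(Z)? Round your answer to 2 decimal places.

3.33

E[Z] = (0)(0.05) + (1)(0.15) + (2)(0.05) + (3)(0.1) + (4)(0.4) + (6)(0.25) = 3.65
E[Z²] = (0)²(0.05) + (1)²(0.15) + (2)²(0.05) + (3)²(0.1) + (4)²(0.4) + (6)²(0.25) = 16.65
Var(Z) = E[Z²] − (E[Z])² = 16.65 − (3.65)² = 3.3275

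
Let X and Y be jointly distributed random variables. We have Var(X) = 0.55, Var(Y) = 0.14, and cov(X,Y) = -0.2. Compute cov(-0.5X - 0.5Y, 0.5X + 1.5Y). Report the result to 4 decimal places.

cov(-0.5X - 0.5Y, 0.5X + 1.5Y) = (-0.5)(0.5)Var(X) + (-0.5)(1.5)Var(Y) + [(-0.5)(1.5) + (-0.5)(0.5)]cov(X,Y)
= -0.25·0.55 + -0.75·0.14 + -1·-0.2 = -0.0425

-0.0425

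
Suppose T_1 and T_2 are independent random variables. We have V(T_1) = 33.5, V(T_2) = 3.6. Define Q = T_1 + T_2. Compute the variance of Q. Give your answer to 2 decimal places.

By independence, V(Q) = (1)²V(T_1) + (1)²V(T_2)
= (1)²·33.5 + (1)²·3.6 = 37.1

37.10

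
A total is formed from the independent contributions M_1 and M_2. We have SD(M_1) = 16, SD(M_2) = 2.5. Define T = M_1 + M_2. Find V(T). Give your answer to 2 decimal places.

V(M_1) = 256, V(M_2) = 6.25
By independence, V(T) = (1)²V(M_1) + (1)²V(M_2)
= (1)²·256 + (1)²·6.25 = 262.25

262.25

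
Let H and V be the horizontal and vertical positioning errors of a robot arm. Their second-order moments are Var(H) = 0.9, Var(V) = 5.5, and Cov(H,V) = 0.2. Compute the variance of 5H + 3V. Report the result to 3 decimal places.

Var(5H + 3V) = (5)²·Var(H) + (3)²·Var(V) + 2·(5)·(3)·Cov(H,V)
= 25·0.9 + 9·5.5 + 30·0.2 = 78

78.000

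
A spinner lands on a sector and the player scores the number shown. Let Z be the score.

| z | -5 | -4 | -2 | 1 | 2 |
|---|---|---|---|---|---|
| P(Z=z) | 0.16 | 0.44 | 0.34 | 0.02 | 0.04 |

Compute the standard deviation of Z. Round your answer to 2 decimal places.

E[Z] = (-5)(0.16) + (-4)(0.44) + (-2)(0.34) + (1)(0.02) + (2)(0.04) = -3.14
E[Z²] = (-5)²(0.16) + (-4)²(0.44) + (-2)²(0.34) + (1)²(0.02) + (2)²(0.04) = 12.58
Var(Z) = E[Z²] − (E[Z])² = 12.58 − (-3.14)² = 2.7204
SD(Z) = √2.7204 ≈ 1.65

1.65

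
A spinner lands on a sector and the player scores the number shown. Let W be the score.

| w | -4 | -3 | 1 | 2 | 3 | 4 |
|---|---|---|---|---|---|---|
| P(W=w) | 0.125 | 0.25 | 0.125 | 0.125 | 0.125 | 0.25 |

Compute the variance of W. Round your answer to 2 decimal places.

E[W] = (-4)(0.125) + (-3)(0.25) + (1)(0.125) + (2)(0.125) + (3)(0.125) + (4)(0.25) = 0.5
E[W²] = (-4)²(0.125) + (-3)²(0.25) + (1)²(0.125) + (2)²(0.125) + (3)²(0.125) + (4)²(0.25) = 10
Var(W) = E[W²] − (E[W])² = 10 − (0.5)² = 9.75

9.75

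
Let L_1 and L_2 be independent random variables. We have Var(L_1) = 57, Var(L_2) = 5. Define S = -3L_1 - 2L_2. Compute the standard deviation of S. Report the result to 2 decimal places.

By independence, Var(S) = (-3)²Var(L_1) + (-2)²Var(L_2)
= (-3)²·57 + (-2)²·5 = 533
σ(S) = √533 ≈ 23.09

23.09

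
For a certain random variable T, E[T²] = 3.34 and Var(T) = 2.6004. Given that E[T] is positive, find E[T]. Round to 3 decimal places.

(E[T])² = E[T²] − Var(T) = 3.34 − 2.6004 = 0.7396
E[T] = √0.7396 = 0.86

0.860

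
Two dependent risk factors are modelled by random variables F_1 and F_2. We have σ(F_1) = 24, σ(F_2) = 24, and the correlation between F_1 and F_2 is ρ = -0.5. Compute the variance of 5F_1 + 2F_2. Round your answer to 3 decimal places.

10944.000

Var(F_1) = (24)² = 576;  Var(F_2) = (24)² = 576
Cov(F_1,F_2) = ρ·σ(F_1)·σ(F_2) = -0.5·24·24 = -288
Var(5F_1 + 2F_2) = (5)²·Var(F_1) + (2)²·Var(F_2) + 2·(5)·(2)·Cov(F_1,F_2)
= 25·576 + 4·576 + 20·-288 = 10944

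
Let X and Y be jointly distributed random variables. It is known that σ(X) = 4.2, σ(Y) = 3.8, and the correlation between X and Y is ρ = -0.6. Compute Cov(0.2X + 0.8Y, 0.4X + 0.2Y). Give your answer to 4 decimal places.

var(X) = (4.2)² = 17.64;  var(Y) = (3.8)² = 14.44
Cov(X,Y) = ρ·σ(X)·σ(Y) = -0.6·4.2·3.8 = -9.576
Cov(0.2X + 0.8Y, 0.4X + 0.2Y) = (0.2)(0.4)var(X) + (0.8)(0.2)var(Y) + [(0.2)(0.2) + (0.8)(0.4)]Cov(X,Y)
= 0.08·17.64 + 0.16·14.44 + 0.36·-9.576 = 0.27424

0.2742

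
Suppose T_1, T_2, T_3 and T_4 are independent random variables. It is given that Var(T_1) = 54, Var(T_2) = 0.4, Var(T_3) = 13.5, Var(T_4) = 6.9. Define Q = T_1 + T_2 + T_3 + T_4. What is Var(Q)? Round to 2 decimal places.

By independence, Var(Q) = (1)²Var(T_1) + (1)²Var(T_2) + (1)²Var(T_3) + (1)²Var(T_4)
= (1)²·54 + (1)²·0.4 + (1)²·13.5 + (1)²·6.9 = 74.8

74.80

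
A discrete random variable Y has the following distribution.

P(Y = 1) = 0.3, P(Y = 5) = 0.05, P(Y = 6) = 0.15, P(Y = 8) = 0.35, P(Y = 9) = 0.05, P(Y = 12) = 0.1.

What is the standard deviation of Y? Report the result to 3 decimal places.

3.604

E[Y] = (1)(0.3) + (5)(0.05) + (6)(0.15) + (8)(0.35) + (9)(0.05) + (12)(0.1) = 5.9
E[Y²] = (1)²(0.3) + (5)²(0.05) + (6)²(0.15) + (8)²(0.35) + (9)²(0.05) + (12)²(0.1) = 47.8
Var(Y) = E[Y²] − (E[Y])² = 47.8 − (5.9)² = 12.99
sd(Y) = √12.99 ≈ 3.604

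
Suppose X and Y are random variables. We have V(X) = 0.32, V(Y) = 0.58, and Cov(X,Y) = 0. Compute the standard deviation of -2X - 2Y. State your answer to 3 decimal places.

V(-2X - 2Y) = (-2)²·V(X) + (-2)²·V(Y) + 2·(-2)·(-2)·Cov(X,Y)
= 4·0.32 + 4·0.58 + 8·0 = 3.6
sd(-2X - 2Y) = √3.6 ≈ 1.897

1.897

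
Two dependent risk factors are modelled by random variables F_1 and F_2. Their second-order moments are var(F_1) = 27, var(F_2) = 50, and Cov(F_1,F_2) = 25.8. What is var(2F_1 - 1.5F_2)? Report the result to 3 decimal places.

var(2F_1 - 1.5F_2) = (2)²·var(F_1) + (-1.5)²·var(F_2) + 2·(2)·(-1.5)·Cov(F_1,F_2)
= 4·27 + 2.25·50 + -6·25.8 = 65.7

65.700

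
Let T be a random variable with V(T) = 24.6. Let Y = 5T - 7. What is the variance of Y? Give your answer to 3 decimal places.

615.000

V(5T - 7) = (5)²·V(T) = 25·24.6 = 615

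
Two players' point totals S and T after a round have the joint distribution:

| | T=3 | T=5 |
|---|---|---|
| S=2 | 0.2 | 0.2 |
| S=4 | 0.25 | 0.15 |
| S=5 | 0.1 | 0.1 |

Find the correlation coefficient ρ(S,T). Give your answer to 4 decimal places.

E[S] = 3.4,  E[T] = 3.9
E[ST] = 13.2
Cov(S,T) = E[ST] − E[S]E[T] = 13.2 − (3.4)(3.9) = -0.06
Var(S) = 1.44,  Var(T) = 0.99
ρ = -0.06 / √(1.44·0.99) ≈ -0.0503

-0.0503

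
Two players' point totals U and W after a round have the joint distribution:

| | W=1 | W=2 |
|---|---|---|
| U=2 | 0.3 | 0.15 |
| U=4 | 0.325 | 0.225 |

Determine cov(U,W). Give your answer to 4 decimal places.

0.0375

E[U] = 3.1,  E[W] = 1.375
E[UW] = 4.3
cov(U,W) = E[UW] − E[U]E[W] = 4.3 − (3.1)(1.375) = 0.0375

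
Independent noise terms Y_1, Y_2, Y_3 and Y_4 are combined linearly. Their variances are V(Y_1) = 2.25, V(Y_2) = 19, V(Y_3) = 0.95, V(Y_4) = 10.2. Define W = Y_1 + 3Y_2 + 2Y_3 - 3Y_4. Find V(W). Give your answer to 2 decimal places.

268.85

By independence, V(W) = (1)²V(Y_1) + (3)²V(Y_2) + (2)²V(Y_3) + (-3)²V(Y_4)
= (1)²·2.25 + (3)²·19 + (2)²·0.95 + (-3)²·10.2 = 268.85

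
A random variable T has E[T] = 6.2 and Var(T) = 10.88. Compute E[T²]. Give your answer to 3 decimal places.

E[T²] = Var(T) + (E[T])² = 10.88 + (6.2)² = 49.32

49.320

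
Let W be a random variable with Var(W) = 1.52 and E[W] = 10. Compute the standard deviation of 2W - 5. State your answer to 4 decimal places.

Var(2W - 5) = (2)²·1.52 = 6.08
sd(2W - 5) = √6.08 ≈ 2.4658

2.4658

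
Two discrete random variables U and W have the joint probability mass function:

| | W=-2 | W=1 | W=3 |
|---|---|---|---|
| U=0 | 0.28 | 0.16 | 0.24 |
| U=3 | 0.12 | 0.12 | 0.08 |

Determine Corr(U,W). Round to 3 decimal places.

E[U] = 0.96,  E[W] = 0.44
E[UW] = 0.36
cov(U,W) = E[UW] − E[U]E[W] = 0.36 − (0.96)(0.44) = -0.0624
Var(U) = 1.9584,  Var(W) = 4.5664
ρ = -0.0624 / √(1.9584·4.5664) ≈ -0.021

-0.021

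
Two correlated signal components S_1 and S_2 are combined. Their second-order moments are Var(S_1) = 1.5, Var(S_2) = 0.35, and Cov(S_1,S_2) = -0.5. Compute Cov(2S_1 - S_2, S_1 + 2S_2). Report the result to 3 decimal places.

0.800

Cov(2S_1 - S_2, S_1 + 2S_2) = (2)(1)Var(S_1) + (-1)(2)Var(S_2) + [(2)(2) + (-1)(1)]Cov(S_1,S_2)
= 2·1.5 + -2·0.35 + 3·-0.5 = 0.8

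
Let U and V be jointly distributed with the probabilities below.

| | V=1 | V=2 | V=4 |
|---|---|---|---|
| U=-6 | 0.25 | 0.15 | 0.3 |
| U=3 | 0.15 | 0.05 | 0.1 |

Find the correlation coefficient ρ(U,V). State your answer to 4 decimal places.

-0.1126

E[U] = -3.3,  E[V] = 2.4
E[UV] = -8.55
Cov(U,V) = E[UV] − E[U]E[V] = -8.55 − (-3.3)(2.4) = -0.63
Var(U) = 17.01,  Var(V) = 1.84
ρ = -0.63 / √(17.01·1.84) ≈ -0.1126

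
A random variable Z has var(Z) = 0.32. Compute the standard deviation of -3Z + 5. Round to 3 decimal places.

1.697

var(-3Z + 5) = (-3)²·0.32 = 2.88
SD(-3Z + 5) = √2.88 ≈ 1.697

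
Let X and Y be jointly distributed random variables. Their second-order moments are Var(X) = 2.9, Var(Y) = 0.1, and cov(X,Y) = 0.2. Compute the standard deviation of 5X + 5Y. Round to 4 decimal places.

Var(5X + 5Y) = (5)²·Var(X) + (5)²·Var(Y) + 2·(5)·(5)·cov(X,Y)
= 25·2.9 + 25·0.1 + 50·0.2 = 85
SD(5X + 5Y) = √85 ≈ 9.2195

9.2195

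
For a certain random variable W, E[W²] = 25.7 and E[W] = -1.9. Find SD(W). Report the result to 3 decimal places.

Var(W) = 25.7 − (-1.9)² = 22.09
SD(W) = √22.09 ≈ 4.700

4.700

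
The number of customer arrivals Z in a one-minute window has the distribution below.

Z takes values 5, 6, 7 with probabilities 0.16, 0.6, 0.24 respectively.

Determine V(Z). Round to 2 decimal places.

0.39

E[Z] = (5)(0.16) + (6)(0.6) + (7)(0.24) = 6.08
E[Z²] = (5)²(0.16) + (6)²(0.6) + (7)²(0.24) = 37.36
V(Z) = E[Z²] − (E[Z])² = 37.36 − (6.08)² = 0.3936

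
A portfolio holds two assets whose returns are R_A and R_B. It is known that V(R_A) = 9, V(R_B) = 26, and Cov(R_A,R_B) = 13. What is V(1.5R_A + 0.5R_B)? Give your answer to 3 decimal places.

V(1.5R_A + 0.5R_B) = (1.5)²·V(R_A) + (0.5)²·V(R_B) + 2·(1.5)·(0.5)·Cov(R_A,R_B)
= 2.25·9 + 0.25·26 + 1.5·13 = 46.25

46.250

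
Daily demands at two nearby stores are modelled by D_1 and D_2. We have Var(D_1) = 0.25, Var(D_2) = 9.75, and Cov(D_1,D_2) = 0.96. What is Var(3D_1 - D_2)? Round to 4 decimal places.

6.2400

Var(3D_1 - D_2) = (3)²·Var(D_1) + (-1)²·Var(D_2) + 2·(3)·(-1)·Cov(D_1,D_2)
= 9·0.25 + 1·9.75 + -6·0.96 = 6.24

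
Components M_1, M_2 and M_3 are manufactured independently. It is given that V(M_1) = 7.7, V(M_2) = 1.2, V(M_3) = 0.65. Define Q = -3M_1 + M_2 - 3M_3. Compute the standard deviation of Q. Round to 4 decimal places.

8.7378

By independence, V(Q) = (-3)²V(M_1) + (1)²V(M_2) + (-3)²V(M_3)
= (-3)²·7.7 + (1)²·1.2 + (-3)²·0.65 = 76.35
SD(Q) = √76.35 ≈ 8.7378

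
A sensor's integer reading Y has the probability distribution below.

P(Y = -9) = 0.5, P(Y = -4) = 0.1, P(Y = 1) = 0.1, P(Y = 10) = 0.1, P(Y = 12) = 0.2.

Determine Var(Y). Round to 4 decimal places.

E[Y] = (-9)(0.5) + (-4)(0.1) + (1)(0.1) + (10)(0.1) + (12)(0.2) = -1.4
E[Y²] = (-9)²(0.5) + (-4)²(0.1) + (1)²(0.1) + (10)²(0.1) + (12)²(0.2) = 81
Var(Y) = E[Y²] − (E[Y])² = 81 − (-1.4)² = 79.04

79.0400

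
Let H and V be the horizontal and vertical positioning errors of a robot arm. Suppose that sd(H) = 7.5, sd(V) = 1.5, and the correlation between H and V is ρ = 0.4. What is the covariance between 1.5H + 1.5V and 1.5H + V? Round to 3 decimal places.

146.813

Var(H) = (7.5)² = 56.25;  Var(V) = (1.5)² = 2.25
Cov(H,V) = ρ·sd(H)·sd(V) = 0.4·7.5·1.5 = 4.5
Cov(1.5H + 1.5V, 1.5H + V) = (1.5)(1.5)Var(H) + (1.5)(1)Var(V) + [(1.5)(1) + (1.5)(1.5)]Cov(H,V)
= 2.25·56.25 + 1.5·2.25 + 3.75·4.5 = 146.8125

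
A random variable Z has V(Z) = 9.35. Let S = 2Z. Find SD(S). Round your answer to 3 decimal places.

6.116

V(2Z) = (2)²·9.35 = 37.4
SD(S) = √37.4 ≈ 6.116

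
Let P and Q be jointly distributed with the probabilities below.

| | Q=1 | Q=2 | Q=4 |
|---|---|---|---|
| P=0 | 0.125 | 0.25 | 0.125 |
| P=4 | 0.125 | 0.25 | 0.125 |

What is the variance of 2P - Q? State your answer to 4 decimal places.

17.1875

E[P] = 2,  E[Q] = 2.25,  E[PQ] = 4.5
Var(P) = 8 − (2)² = 4;  Var(Q) = 6.25 − (2.25)² = 1.1875
Cov(P,Q) = 4.5 − (2)(2.25) = 0
Var(2P - Q) = (2)²·4 + (-1)²·1.1875 + 2·(2)·(-1)·0 = 17.1875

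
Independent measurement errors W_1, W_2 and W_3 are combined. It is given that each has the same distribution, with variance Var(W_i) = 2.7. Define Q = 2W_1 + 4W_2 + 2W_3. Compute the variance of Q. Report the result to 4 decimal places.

64.8000

By independence, Var(Q) = (2)²Var(W_1) + (4)²Var(W_2) + (2)²Var(W_3)
= (2)²·2.7 + (4)²·2.7 + (2)²·2.7 = 64.8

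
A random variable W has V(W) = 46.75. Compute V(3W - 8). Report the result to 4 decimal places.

420.7500

V(3W - 8) = (3)²·V(W) = 9·46.75 = 420.75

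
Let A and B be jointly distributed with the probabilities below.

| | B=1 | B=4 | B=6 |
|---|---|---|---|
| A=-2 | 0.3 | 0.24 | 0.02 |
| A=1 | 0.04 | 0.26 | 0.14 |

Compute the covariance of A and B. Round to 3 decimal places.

1.404

E[A] = -0.68,  E[B] = 3.3
E[AB] = -0.84
Cov(A,B) = E[AB] − E[A]E[B] = -0.84 − (-0.68)(3.3) = 1.404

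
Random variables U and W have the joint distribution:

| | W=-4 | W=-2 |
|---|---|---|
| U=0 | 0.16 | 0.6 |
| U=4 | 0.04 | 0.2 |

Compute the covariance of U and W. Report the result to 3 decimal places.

0.064

E[U] = 0.96,  E[W] = -2.4
E[UW] = -2.24
Cov(U,W) = E[UW] − E[U]E[W] = -2.24 − (0.96)(-2.4) = 0.064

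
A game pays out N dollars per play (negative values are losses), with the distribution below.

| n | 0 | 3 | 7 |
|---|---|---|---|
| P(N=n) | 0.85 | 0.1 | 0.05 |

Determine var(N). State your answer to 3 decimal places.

2.928

E[N] = (0)(0.85) + (3)(0.1) + (7)(0.05) = 0.65
E[N²] = (0)²(0.85) + (3)²(0.1) + (7)²(0.05) = 3.35
var(N) = E[N²] − (E[N])² = 3.35 − (0.65)² = 2.9275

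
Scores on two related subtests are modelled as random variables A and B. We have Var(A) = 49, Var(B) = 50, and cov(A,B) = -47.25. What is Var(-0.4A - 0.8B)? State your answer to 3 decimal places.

Var(-0.4A - 0.8B) = (-0.4)²·Var(A) + (-0.8)²·Var(B) + 2·(-0.4)·(-0.8)·cov(A,B)
= 0.16·49 + 0.64·50 + 0.64·-47.25 = 9.6

9.600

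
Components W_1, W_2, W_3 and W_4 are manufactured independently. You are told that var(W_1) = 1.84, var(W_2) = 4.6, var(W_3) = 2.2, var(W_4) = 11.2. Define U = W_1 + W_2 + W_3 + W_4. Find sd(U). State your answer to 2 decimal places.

4.45

By independence, var(U) = (1)²var(W_1) + (1)²var(W_2) + (1)²var(W_3) + (1)²var(W_4)
= (1)²·1.84 + (1)²·4.6 + (1)²·2.2 + (1)²·11.2 = 19.84
sd(U) = √19.84 ≈ 4.45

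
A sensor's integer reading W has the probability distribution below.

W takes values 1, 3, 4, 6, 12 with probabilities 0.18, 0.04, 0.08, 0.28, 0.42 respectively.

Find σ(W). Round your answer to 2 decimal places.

E[W] = (1)(0.18) + (3)(0.04) + (4)(0.08) + (6)(0.28) + (12)(0.42) = 7.34
E[W²] = (1)²(0.18) + (3)²(0.04) + (4)²(0.08) + (6)²(0.28) + (12)²(0.42) = 72.38
var(W) = E[W²] − (E[W])² = 72.38 − (7.34)² = 18.5044
σ(W) = √18.5044 ≈ 4.30

4.30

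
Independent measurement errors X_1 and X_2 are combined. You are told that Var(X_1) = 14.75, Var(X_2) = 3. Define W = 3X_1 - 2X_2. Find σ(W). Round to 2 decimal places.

By independence, Var(W) = (3)²Var(X_1) + (-2)²Var(X_2)
= (3)²·14.75 + (-2)²·3 = 144.75
σ(W) = √144.75 ≈ 12.03

12.03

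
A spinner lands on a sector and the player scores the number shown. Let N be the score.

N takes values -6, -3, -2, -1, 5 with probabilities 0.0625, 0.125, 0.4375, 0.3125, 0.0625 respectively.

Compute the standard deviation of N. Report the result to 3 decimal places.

E[N] = (-6)(0.0625) + (-3)(0.125) + (-2)(0.4375) + (-1)(0.3125) + (5)(0.0625) = -1.625
E[N²] = (-6)²(0.0625) + (-3)²(0.125) + (-2)²(0.4375) + (-1)²(0.3125) + (5)²(0.0625) = 7
var(N) = E[N²] − (E[N])² = 7 − (-1.625)² = 4.359375
sd(N) = √4.359375 ≈ 2.088

2.088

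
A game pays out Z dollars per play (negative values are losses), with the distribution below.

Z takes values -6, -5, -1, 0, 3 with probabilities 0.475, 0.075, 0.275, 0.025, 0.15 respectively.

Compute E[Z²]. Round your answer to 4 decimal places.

20.6000

E[Z²] = (-6)²(0.475) + (-5)²(0.075) + (-1)²(0.275) + (0)²(0.025) + (3)²(0.15) = 20.6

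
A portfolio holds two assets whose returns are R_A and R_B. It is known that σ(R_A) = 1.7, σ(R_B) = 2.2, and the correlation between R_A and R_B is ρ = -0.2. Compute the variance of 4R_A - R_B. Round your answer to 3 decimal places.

Var(R_A) = (1.7)² = 2.89;  Var(R_B) = (2.2)² = 4.84
Cov(R_A,R_B) = ρ·σ(R_A)·σ(R_B) = -0.2·1.7·2.2 = -0.748
Var(4R_A - R_B) = (4)²·Var(R_A) + (-1)²·Var(R_B) + 2·(4)·(-1)·Cov(R_A,R_B)
= 16·2.89 + 1·4.84 + -8·-0.748 = 57.064

57.064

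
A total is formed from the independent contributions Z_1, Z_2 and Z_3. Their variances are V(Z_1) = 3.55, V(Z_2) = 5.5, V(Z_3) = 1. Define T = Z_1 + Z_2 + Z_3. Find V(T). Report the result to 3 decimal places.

10.050

By independence, V(T) = (1)²V(Z_1) + (1)²V(Z_2) + (1)²V(Z_3)
= (1)²·3.55 + (1)²·5.5 + (1)²·1 = 10.05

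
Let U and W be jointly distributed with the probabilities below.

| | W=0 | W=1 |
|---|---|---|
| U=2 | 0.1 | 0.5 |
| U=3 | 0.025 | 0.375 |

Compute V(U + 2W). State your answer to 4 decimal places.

0.7775

E[U] = 2.4,  E[W] = 0.875,  E[UW] = 2.125
V(U) = 6 − (2.4)² = 0.24;  V(W) = 0.875 − (0.875)² = 0.109375
Cov(U,W) = 2.125 − (2.4)(0.875) = 0.025
V(U + 2W) = (1)²·0.24 + (2)²·0.109375 + 2·(1)·(2)·0.025 = 0.7775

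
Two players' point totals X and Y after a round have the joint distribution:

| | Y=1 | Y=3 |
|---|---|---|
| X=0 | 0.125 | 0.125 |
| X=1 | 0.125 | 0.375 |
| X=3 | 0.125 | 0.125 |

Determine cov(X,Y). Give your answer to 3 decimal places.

-0.063

E[X] = 1.25,  E[Y] = 2.25
E[XY] = 2.75
cov(X,Y) = E[XY] − E[X]E[Y] = 2.75 − (1.25)(2.25) = -0.0625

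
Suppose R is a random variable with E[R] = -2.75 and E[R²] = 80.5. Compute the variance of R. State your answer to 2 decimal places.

72.94

Var(R) = 80.5 − (-2.75)² = 72.9375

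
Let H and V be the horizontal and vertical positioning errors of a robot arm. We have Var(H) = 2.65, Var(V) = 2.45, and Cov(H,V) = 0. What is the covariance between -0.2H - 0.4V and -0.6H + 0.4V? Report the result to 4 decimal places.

-0.0740

Cov(-0.2H - 0.4V, -0.6H + 0.4V) = (-0.2)(-0.6)Var(H) + (-0.4)(0.4)Var(V) + [(-0.2)(0.4) + (-0.4)(-0.6)]Cov(H,V)
= 0.12·2.65 + -0.16·2.45 + 0.16·0 = -0.074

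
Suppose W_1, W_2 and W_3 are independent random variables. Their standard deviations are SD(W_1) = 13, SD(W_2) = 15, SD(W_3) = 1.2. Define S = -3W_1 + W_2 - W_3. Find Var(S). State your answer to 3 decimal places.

Var(W_1) = 169, Var(W_2) = 225, Var(W_3) = 1.44
By independence, Var(S) = (-3)²Var(W_1) + (1)²Var(W_2) + (-1)²Var(W_3)
= (-3)²·169 + (1)²·225 + (-1)²·1.44 = 1747.44

1747.440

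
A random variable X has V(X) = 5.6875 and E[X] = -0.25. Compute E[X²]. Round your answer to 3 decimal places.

E[X²] = V(X) + (E[X])² = 5.6875 + (-0.25)² = 5.75

5.750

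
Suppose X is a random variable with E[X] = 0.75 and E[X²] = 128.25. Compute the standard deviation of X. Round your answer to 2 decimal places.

var(X) = 128.25 − (0.75)² = 127.6875
SD(X) = √127.6875 ≈ 11.30

11.30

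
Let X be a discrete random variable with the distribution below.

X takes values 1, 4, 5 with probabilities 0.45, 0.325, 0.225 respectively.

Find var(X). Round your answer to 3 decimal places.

E[X] = (1)(0.45) + (4)(0.325) + (5)(0.225) = 2.875
E[X²] = (1)²(0.45) + (4)²(0.325) + (5)²(0.225) = 11.275
var(X) = E[X²] − (E[X])² = 11.275 − (2.875)² = 3.009375

3.009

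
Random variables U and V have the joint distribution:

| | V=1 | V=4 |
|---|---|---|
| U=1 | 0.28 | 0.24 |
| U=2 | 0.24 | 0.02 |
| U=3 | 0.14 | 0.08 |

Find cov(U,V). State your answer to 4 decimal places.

-0.1740

E[U] = 1.7,  E[V] = 2.02
E[UV] = 3.26
cov(U,V) = E[UV] − E[U]E[V] = 3.26 − (1.7)(2.02) = -0.174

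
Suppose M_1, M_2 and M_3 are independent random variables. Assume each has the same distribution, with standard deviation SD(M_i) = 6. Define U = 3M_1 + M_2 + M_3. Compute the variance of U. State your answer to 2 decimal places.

V(M_i) = (6)² = 36
By independence, V(U) = (3)²V(M_1) + (1)²V(M_2) + (1)²V(M_3)
= (3)²·36 + (1)²·36 + (1)²·36 = 396

396.00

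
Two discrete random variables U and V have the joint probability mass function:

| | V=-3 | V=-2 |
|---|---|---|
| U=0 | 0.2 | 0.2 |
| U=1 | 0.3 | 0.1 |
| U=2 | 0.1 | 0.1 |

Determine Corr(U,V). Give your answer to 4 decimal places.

E[U] = 0.8,  E[V] = -2.6
E[UV] = -2.1
cov(U,V) = E[UV] − E[U]E[V] = -2.1 − (0.8)(-2.6) = -0.02
Var(U) = 0.56,  Var(V) = 0.24
ρ = -0.02 / √(0.56·0.24) ≈ -0.0546

-0.0546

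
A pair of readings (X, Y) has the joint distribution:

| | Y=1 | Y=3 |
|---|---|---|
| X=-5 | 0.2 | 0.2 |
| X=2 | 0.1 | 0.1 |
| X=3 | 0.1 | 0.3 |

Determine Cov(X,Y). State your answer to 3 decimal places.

E[X] = -0.4,  E[Y] = 2.2
E[XY] = -0.2
Cov(X,Y) = E[XY] − E[X]E[Y] = -0.2 − (-0.4)(2.2) = 0.68

0.680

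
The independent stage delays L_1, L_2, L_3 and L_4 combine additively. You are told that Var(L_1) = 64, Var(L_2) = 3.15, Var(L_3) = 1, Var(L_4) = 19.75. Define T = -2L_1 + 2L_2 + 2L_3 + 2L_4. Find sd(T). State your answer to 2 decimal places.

By independence, Var(T) = (-2)²Var(L_1) + (2)²Var(L_2) + (2)²Var(L_3) + (2)²Var(L_4)
= (-2)²·64 + (2)²·3.15 + (2)²·1 + (2)²·19.75 = 351.6
sd(T) = √351.6 ≈ 18.75

18.75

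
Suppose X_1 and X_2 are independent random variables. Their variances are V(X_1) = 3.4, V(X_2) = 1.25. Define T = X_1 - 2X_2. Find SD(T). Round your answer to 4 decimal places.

2.8983

By independence, V(T) = (1)²V(X_1) + (-2)²V(X_2)
= (1)²·3.4 + (-2)²·1.25 = 8.4
SD(T) = √8.4 ≈ 2.8983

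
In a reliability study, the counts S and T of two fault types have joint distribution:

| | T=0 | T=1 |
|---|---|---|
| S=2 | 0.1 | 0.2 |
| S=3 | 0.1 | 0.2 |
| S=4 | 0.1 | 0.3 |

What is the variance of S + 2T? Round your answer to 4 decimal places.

1.6500

E[S] = 3.1,  E[T] = 0.7,  E[ST] = 2.2
V(S) = 10.3 − (3.1)² = 0.69;  V(T) = 0.7 − (0.7)² = 0.21
Cov(S,T) = 2.2 − (3.1)(0.7) = 0.03
V(S + 2T) = (1)²·0.69 + (2)²·0.21 + 2·(1)·(2)·0.03 = 1.65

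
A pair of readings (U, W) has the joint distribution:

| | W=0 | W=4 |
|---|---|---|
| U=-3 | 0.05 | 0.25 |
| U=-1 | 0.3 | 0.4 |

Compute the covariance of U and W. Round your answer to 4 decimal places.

-0.4400

E[U] = -1.6,  E[W] = 2.6
E[UW] = -4.6
Cov(U,W) = E[UW] − E[U]E[W] = -4.6 − (-1.6)(2.6) = -0.44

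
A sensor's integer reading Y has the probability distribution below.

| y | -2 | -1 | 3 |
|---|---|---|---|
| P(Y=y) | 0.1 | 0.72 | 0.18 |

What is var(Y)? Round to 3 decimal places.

E[Y] = (-2)(0.1) + (-1)(0.72) + (3)(0.18) = -0.38
E[Y²] = (-2)²(0.1) + (-1)²(0.72) + (3)²(0.18) = 2.74
var(Y) = E[Y²] − (E[Y])² = 2.74 − (-0.38)² = 2.5956

2.596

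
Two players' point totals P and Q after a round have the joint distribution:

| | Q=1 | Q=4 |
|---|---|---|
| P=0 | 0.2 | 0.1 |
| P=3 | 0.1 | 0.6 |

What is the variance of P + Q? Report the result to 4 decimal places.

5.7600

E[P] = 2.1,  E[Q] = 3.1,  E[PQ] = 7.5
V(P) = 6.3 − (2.1)² = 1.89;  V(Q) = 11.5 − (3.1)² = 1.89
cov(P,Q) = 7.5 − (2.1)(3.1) = 0.99
V(P + Q) = (1)²·1.89 + (1)²·1.89 + 2·(1)·(1)·0.99 = 5.76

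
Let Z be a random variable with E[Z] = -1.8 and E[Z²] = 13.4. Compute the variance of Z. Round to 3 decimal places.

V(Z) = 13.4 − (-1.8)² = 10.16

10.160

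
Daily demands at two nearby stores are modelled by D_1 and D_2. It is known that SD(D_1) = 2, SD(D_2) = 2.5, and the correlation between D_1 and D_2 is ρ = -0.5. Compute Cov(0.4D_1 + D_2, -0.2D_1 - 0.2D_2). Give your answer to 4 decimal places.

var(D_1) = (2)² = 4;  var(D_2) = (2.5)² = 6.25
Cov(D_1,D_2) = ρ·SD(D_1)·SD(D_2) = -0.5·2·2.5 = -2.5
Cov(0.4D_1 + D_2, -0.2D_1 - 0.2D_2) = (0.4)(-0.2)var(D_1) + (1)(-0.2)var(D_2) + [(0.4)(-0.2) + (1)(-0.2)]Cov(D_1,D_2)
= -0.08·4 + -0.2·6.25 + -0.28·-2.5 = -0.87

-0.8700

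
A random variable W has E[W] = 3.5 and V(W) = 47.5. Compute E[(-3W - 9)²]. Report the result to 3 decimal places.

E[-3W - 9] = -3·3.5 − 9 = -19.5
V(-3W - 9) = (-3)²·47.5 = 427.5
E[(-3W - 9)²] = V((-3W - 9)) + (E[(-3W - 9)])² = 427.5 + (-19.5)² = 807.75

807.750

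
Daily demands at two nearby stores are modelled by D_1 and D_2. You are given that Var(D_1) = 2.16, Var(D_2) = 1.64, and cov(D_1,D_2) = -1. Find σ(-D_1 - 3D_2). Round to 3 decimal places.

Var(-D_1 - 3D_2) = (-1)²·Var(D_1) + (-3)²·Var(D_2) + 2·(-1)·(-3)·cov(D_1,D_2)
= 1·2.16 + 9·1.64 + 6·-1 = 10.92
σ(-D_1 - 3D_2) = √10.92 ≈ 3.305

3.305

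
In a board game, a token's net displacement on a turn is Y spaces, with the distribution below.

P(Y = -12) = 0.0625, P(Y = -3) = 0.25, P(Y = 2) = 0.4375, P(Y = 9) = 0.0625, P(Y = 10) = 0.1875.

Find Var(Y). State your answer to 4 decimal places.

33.5273

E[Y] = (-12)(0.0625) + (-3)(0.25) + (2)(0.4375) + (9)(0.0625) + (10)(0.1875) = 1.8125
E[Y²] = (-12)²(0.0625) + (-3)²(0.25) + (2)²(0.4375) + (9)²(0.0625) + (10)²(0.1875) = 36.8125
Var(Y) = E[Y²] − (E[Y])² = 36.8125 − (1.8125)² = 33.52734375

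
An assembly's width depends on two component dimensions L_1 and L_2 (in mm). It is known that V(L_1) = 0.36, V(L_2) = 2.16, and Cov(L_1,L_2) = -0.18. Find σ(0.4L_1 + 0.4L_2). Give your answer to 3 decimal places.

V(0.4L_1 + 0.4L_2) = (0.4)²·V(L_1) + (0.4)²·V(L_2) + 2·(0.4)·(0.4)·Cov(L_1,L_2)
= 0.16·0.36 + 0.16·2.16 + 0.32·-0.18 = 0.3456
σ(0.4L_1 + 0.4L_2) = √0.3456 ≈ 0.588

0.588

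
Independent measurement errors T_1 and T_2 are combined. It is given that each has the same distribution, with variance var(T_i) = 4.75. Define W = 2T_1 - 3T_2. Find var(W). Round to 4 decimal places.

By independence, var(W) = (2)²var(T_1) + (-3)²var(T_2)
= (2)²·4.75 + (-3)²·4.75 = 61.75

61.7500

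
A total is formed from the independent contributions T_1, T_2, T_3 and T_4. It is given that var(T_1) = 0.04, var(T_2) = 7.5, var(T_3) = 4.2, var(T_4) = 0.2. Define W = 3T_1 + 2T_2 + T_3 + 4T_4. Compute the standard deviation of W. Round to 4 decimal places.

By independence, var(W) = (3)²var(T_1) + (2)²var(T_2) + (1)²var(T_3) + (4)²var(T_4)
= (3)²·0.04 + (2)²·7.5 + (1)²·4.2 + (4)²·0.2 = 37.76
sd(W) = √37.76 ≈ 6.1449

6.1449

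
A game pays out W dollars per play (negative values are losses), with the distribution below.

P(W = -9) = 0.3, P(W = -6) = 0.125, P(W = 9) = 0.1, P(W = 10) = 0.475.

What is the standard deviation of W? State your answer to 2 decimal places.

8.92

E[W] = (-9)(0.3) + (-6)(0.125) + (9)(0.1) + (10)(0.475) = 2.2
E[W²] = (-9)²(0.3) + (-6)²(0.125) + (9)²(0.1) + (10)²(0.475) = 84.4
var(W) = E[W²] − (E[W])² = 84.4 − (2.2)² = 79.56
sd(W) = √79.56 ≈ 8.92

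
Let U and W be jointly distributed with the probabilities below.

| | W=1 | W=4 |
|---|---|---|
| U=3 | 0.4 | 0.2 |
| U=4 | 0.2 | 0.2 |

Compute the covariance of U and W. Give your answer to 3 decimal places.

E[U] = 3.4,  E[W] = 2.2
E[UW] = 7.6
Cov(U,W) = E[UW] − E[U]E[W] = 7.6 − (3.4)(2.2) = 0.12

0.120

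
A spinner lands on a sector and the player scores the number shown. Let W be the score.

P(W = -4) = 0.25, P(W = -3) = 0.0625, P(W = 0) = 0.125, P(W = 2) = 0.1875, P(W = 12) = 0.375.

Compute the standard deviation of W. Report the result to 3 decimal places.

E[W] = (-4)(0.25) + (-3)(0.0625) + (0)(0.125) + (2)(0.1875) + (12)(0.375) = 3.6875
E[W²] = (-4)²(0.25) + (-3)²(0.0625) + (0)²(0.125) + (2)²(0.1875) + (12)²(0.375) = 59.3125
V(W) = E[W²] − (E[W])² = 59.3125 − (3.6875)² = 45.71484375
SD(W) = √45.71484375 ≈ 6.761

6.761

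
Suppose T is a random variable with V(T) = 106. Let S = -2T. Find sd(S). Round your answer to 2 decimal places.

20.59

V(-2T) = (-2)²·106 = 424
sd(S) = √424 ≈ 20.59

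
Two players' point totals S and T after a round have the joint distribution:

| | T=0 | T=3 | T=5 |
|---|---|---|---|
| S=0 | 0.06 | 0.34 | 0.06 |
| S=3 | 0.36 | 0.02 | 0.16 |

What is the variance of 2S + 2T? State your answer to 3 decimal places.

17.280

E[S] = 1.62,  E[T] = 2.18,  E[ST] = 2.58
var(S) = 4.86 − (1.62)² = 2.2356;  var(T) = 8.74 − (2.18)² = 3.9876
cov(S,T) = 2.58 − (1.62)(2.18) = -0.9516
var(2S + 2T) = (2)²·2.2356 + (2)²·3.9876 + 2·(2)·(2)·-0.9516 = 17.28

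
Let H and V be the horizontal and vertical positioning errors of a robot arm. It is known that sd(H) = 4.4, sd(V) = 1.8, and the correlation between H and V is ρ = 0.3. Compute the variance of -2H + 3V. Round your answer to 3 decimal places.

Var(H) = (4.4)² = 19.36;  Var(V) = (1.8)² = 3.24
Cov(H,V) = ρ·sd(H)·sd(V) = 0.3·4.4·1.8 = 2.376
Var(-2H + 3V) = (-2)²·Var(H) + (3)²·Var(V) + 2·(-2)·(3)·Cov(H,V)
= 4·19.36 + 9·3.24 + -12·2.376 = 78.088

78.088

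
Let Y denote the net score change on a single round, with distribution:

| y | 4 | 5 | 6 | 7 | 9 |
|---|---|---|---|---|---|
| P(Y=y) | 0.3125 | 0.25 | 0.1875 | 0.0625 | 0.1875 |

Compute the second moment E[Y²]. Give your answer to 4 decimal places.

E[Y²] = (4)²(0.3125) + (5)²(0.25) + (6)²(0.1875) + (7)²(0.0625) + (9)²(0.1875) = 36.25

36.2500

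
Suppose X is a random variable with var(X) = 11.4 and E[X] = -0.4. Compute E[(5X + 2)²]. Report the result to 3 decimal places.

E[5X + 2] = 5·-0.4 + 2 = 0
var(5X + 2) = (5)²·11.4 = 285
E[(5X + 2)²] = var((5X + 2)) + (E[(5X + 2)])² = 285 + (0)² = 285

285.000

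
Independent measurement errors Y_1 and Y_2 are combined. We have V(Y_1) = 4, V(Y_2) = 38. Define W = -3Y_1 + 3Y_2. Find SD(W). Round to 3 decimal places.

19.442

By independence, V(W) = (-3)²V(Y_1) + (3)²V(Y_2)
= (-3)²·4 + (3)²·38 = 378
SD(W) = √378 ≈ 19.442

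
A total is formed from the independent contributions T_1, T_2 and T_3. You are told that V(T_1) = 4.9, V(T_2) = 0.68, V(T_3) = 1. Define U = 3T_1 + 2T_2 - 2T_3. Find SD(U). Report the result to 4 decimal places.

By independence, V(U) = (3)²V(T_1) + (2)²V(T_2) + (-2)²V(T_3)
= (3)²·4.9 + (2)²·0.68 + (-2)²·1 = 50.82
SD(U) = √50.82 ≈ 7.1288

7.1288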